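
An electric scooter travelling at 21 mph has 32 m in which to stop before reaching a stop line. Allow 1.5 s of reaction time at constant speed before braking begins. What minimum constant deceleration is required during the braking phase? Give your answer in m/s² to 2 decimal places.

21 mph × 0.44704 = 9.3878 m/s.
Distance covered during reaction = 9.3878 × 1.5 = 14.082 m.
Distance available for braking: 32 − 14.082 = 17.918 m.
v² = 2a·d ⇒ a = v²/(2d) = 9.3878² / (2 × 17.918) = 88.131 / 35.836 = 2.4593 m/s².

Required deceleration ≈ 2.46 m/s²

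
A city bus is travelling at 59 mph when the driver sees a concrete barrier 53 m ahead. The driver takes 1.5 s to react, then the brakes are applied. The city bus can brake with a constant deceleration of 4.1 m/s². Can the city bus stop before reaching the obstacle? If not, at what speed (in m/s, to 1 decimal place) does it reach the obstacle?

59 mph × 0.44704 = 26.3754 m/s.
Reaction distance = 26.3754 × 1.5 = 39.563 m.
Braking distance needed to stop: v²/(2a) = 695.662 / 8.200 = 84.837 m, so total needed = 39.563 + 84.837 = 124.400 m > 53 m — it cannot stop.
Distance remaining when braking begins: 53 − 39.563 = 13.437 m.
v² = v₀² − 2a·d = 695.662 − 2 × 4.100 × 13.437 = 585.479 m²/s².
v = √585.479 = 24.197 m/s.

No — it strikes the obstacle at 24.2 m/s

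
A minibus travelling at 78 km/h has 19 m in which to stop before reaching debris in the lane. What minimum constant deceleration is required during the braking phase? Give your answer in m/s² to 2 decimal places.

Required deceleration ≈ 12.35 m/s²

78 km/h ÷ 3.6 = 21.6667 m/s.
v² = 2a·d ⇒ a = v²/(2d) = 21.6667² / (2 × 19.000) = 469.446 / 38.000 = 12.3538 m/s².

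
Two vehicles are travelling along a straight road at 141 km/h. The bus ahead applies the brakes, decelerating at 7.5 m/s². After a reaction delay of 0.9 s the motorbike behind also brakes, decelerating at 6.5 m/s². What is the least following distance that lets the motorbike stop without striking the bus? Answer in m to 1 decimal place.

Minimum gap ≈ 51.0 m

141 km/h ÷ 3.6 = 39.1667 m/s.
Leader travels v²/(2a_L) = 1534.030 / 15.000 = 102.269 m before stopping.
Follower covers v·t_r = 39.1667 × 0.9 = 35.250 m while reacting, then v²/(2a_F) = 1534.030 / 13.000 = 118.002 m while braking, for a total of 35.250 + 118.002 = 153.252 m.
Since a_F ≤ a_L and the follower starts braking later, the follower is never slower than the leader, so the closest approach is when both have stopped.
Minimum gap = 153.252 − 102.269 = 50.983 m.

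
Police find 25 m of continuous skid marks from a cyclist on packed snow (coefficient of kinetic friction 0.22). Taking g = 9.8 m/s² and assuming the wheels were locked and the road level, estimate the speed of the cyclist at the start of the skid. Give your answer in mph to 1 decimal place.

Deceleration a = μg = 0.22 × 9.8 = 2.156 m/s².
v = √(2a·d) = √(2 × 2.156 × 25) = √107.800 = 10.3827 m/s.
= 10.3827 ÷ 0.44704 = 23.225 mph.

Initial speed ≈ 23.2 mph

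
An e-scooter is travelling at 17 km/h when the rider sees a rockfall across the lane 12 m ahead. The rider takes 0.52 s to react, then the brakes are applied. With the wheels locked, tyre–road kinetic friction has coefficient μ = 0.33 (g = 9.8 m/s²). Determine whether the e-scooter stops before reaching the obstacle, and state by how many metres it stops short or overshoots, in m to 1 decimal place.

Yes — it stops 6.1 m short of the obstacle

17 km/h ÷ 3.6 = 4.7222 m/s.
a = μg = 0.33 × 9.8 = 3.234 m/s².
Reaction distance = 4.7222 × 0.52 = 2.456 m.
Braking distance = v²/(2a) = 22.299 / 6.468 = 3.448 m.
Total stopping distance = 2.456 + 3.448 = 5.904 m, vs 12 m available — it stops with 12 − 5.904 = 6.096 m to spare.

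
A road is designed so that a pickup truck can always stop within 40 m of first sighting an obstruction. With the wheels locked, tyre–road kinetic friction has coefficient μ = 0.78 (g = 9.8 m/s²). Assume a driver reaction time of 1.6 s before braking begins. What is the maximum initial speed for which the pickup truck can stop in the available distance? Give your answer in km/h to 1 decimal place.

Maximum speed ≈ 55.3 km/h

a = μg = 0.78 × 9.8 = 7.644 m/s².
Stopping distance: v·t_r + v²/(2a) = 40 with t_r = 1.6 s and a = 7.644 m/s².
So v² + 24.461 v − 611.52 = 0.
Positive root: v = −a·t_r + √((a·t_r)² + 2a·d) = −12.230 + √(149.573 + 611.52) = 15.3579 m/s.
15.3579 m/s × 3.6 = 55.288 km/h.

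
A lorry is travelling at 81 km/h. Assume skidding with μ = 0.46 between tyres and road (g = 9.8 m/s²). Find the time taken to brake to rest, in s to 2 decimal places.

Braking time ≈ 4.99 s

81 km/h ÷ 3.6 = 22.5000 m/s.
a = μg = 0.46 × 9.8 = 4.508 m/s².
Braking time = v/a = 22.5000 / 4.508 = 4.991 s.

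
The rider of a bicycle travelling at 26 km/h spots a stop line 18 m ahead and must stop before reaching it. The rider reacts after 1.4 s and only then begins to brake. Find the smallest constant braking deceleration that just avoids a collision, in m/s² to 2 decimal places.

26 km/h ÷ 3.6 = 7.2222 m/s.
Distance covered during reaction = 7.2222 × 1.4 = 10.111 m.
Distance available for braking: 18 − 10.111 = 7.889 m.
v² = 2a·d ⇒ a = v²/(2d) = 7.2222² / (2 × 7.889) = 52.160 / 15.778 = 3.3059 m/s².

Required deceleration ≈ 3.31 m/s²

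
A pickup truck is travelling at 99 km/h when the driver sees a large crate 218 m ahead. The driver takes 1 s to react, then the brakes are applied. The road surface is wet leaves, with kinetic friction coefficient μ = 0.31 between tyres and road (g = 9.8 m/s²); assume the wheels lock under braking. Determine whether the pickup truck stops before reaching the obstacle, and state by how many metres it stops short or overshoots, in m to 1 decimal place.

99 km/h ÷ 3.6 = 27.5000 m/s.
a = μg = 0.31 × 9.8 = 3.038 m/s².
Reaction distance = 27.5000 × 1 = 27.500 m.
Braking distance = v²/(2a) = 756.250 / 6.076 = 124.465 m.
Total stopping distance = 27.500 + 124.465 = 151.965 m, vs 218 m available — it stops with 218 − 151.965 = 66.035 m to spare.

Yes — it stops 66.0 m short of the obstacle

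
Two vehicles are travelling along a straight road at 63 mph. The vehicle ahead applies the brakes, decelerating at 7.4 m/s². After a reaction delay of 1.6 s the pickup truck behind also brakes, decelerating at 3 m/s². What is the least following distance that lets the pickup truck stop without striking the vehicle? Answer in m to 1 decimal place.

Minimum gap ≈ 123.7 m

63 mph × 0.44704 = 28.1635 m/s.
Leader travels v²/(2a_L) = 793.183 / 14.800 = 53.593 m before stopping.
Follower covers v·t_r = 28.1635 × 1.6 = 45.062 m while reacting, then v²/(2a_F) = 793.183 / 6.000 = 132.197 m while braking, for a total of 45.062 + 132.197 = 177.259 m.
Since a_F ≤ a_L and the follower starts braking later, the follower is never slower than the leader, so the closest approach is when both have stopped.
Minimum gap = 177.259 − 53.593 = 123.666 m.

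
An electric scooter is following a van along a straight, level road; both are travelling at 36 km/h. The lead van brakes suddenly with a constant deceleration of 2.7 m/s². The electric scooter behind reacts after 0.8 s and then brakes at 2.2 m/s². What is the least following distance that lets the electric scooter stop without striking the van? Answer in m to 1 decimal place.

36 km/h ÷ 3.6 = 10.0000 m/s.
Leader travels v²/(2a_L) = 100.000 / 5.400 = 18.519 m before stopping.
Follower covers v·t_r = 10.0000 × 0.8 = 8.000 m while reacting, then v²/(2a_F) = 100.000 / 4.400 = 22.727 m while braking, for a total of 8.000 + 22.727 = 30.727 m.
Since a_F ≤ a_L and the follower starts braking later, the follower is never slower than the leader, so the closest approach is when both have stopped.
Minimum gap = 30.727 − 18.519 = 12.208 m.

Minimum gap ≈ 12.2 m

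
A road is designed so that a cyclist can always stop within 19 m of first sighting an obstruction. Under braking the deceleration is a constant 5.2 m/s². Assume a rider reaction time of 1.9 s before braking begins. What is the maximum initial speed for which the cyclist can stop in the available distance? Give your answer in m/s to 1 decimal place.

Stopping distance: v·t_r + v²/(2a) = 19 with t_r = 1.9 s and a = 5.200 m/s².
So v² + 19.760 v − 197.60 = 0.
Positive root: v = −a·t_r + √((a·t_r)² + 2a·d) = −9.880 + √(97.614 + 197.60) = 7.3018 m/s.

Maximum speed ≈ 7.3 m/s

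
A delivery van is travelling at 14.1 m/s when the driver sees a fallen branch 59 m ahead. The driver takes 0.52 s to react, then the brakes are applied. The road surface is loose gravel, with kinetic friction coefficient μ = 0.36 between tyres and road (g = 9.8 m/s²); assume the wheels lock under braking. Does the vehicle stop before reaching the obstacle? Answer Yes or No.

a = μg = 0.36 × 9.8 = 3.528 m/s².
Reaction distance = 14.1000 × 0.52 = 7.332 m.
Braking distance = v²/(2a) = 198.810 / 7.056 = 28.176 m.
Total stopping distance = 7.332 + 28.176 = 35.508 m, vs 59 m available — it stops with 59 − 35.508 = 23.492 m to spare.

Yes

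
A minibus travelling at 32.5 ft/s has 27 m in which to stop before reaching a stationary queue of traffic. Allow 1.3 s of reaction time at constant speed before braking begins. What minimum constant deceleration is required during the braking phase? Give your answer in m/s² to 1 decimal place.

Required deceleration ≈ 3.5 m/s²

32.5 ft/s × 0.3048 = 9.9060 m/s.
Distance covered during reaction = 9.9060 × 1.3 = 12.878 m.
Distance available for braking: 27 − 12.878 = 14.122 m.
v² = 2a·d ⇒ a = v²/(2d) = 9.9060² / (2 × 14.122) = 98.129 / 28.244 = 3.4743 m/s².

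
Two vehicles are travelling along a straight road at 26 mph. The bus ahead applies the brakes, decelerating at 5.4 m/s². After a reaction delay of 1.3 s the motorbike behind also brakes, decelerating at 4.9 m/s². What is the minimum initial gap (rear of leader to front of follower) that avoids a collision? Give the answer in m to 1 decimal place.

26 mph × 0.44704 = 11.6230 m/s.
Leader travels v²/(2a_L) = 135.094 / 10.800 = 12.509 m before stopping.
Follower covers v·t_r = 11.6230 × 1.3 = 15.110 m while reacting, then v²/(2a_F) = 135.094 / 9.800 = 13.785 m while braking, for a total of 15.110 + 13.785 = 28.895 m.
Since a_F ≤ a_L and the follower starts braking later, the follower is never slower than the leader, so the closest approach is when both have stopped.
Minimum gap = 28.895 − 12.509 = 16.386 m.

Minimum gap ≈ 16.4 m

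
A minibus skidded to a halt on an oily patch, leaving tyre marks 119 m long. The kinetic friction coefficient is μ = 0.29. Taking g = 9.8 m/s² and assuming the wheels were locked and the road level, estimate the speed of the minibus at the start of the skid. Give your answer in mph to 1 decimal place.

Deceleration a = μg = 0.29 × 9.8 = 2.842 m/s².
v = √(2a·d) = √(2 × 2.842 × 119) = √676.396 = 26.0076 m/s.
= 26.0076 ÷ 0.44704 = 58.177 mph.

Initial speed ≈ 58.2 mph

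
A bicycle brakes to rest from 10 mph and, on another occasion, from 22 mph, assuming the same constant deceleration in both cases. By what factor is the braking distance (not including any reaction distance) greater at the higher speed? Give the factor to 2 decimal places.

Factor ≈ 4.84

Braking distance d = v²/(2a), so with a fixed, d ∝ v².
Factor = (22/10)² = 2.2000² = 4.8400.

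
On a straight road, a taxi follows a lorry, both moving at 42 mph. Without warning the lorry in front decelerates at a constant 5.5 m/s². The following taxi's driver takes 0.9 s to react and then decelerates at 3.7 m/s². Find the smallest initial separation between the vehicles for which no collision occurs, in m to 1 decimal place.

Minimum gap ≈ 32.5 m

42 mph × 0.44704 = 18.7757 m/s.
Leader travels v²/(2a_L) = 352.527 / 11.000 = 32.048 m before stopping.
Follower covers v·t_r = 18.7757 × 0.9 = 16.898 m while reacting, then v²/(2a_F) = 352.527 / 7.400 = 47.639 m while braking, for a total of 16.898 + 47.639 = 64.537 m.
Since a_F ≤ a_L and the follower starts braking later, the follower is never slower than the leader, so the closest approach is when both have stopped.
Minimum gap = 64.537 − 32.048 = 32.489 m.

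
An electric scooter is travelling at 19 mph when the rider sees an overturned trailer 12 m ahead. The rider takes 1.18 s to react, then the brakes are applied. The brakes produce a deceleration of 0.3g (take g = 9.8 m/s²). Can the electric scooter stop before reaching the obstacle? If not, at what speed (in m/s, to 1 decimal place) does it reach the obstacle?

No — it strikes the obstacle at 7.8 m/s

19 mph × 0.44704 = 8.4938 m/s.
a = 0.3 × 9.8 = 2.940 m/s².
Reaction distance = 8.4938 × 1.18 = 10.023 m.
Braking distance needed to stop: v²/(2a) = 72.145 / 5.880 = 12.270 m, so total needed = 10.023 + 12.270 = 22.293 m > 12 m — it cannot stop.
Distance remaining when braking begins: 12 − 10.023 = 1.977 m.
v² = v₀² − 2a·d = 72.145 − 2 × 2.940 × 1.977 = 60.520 m²/s².
v = √60.520 = 7.779 m/s.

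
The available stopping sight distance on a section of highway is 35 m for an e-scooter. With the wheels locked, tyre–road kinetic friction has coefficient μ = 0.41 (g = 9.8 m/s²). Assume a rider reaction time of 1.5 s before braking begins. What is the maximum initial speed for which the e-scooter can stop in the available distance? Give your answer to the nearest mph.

a = μg = 0.41 × 9.8 = 4.018 m/s².
Stopping distance: v·t_r + v²/(2a) = 35 with t_r = 1.5 s and a = 4.018 m/s².
So v² + 12.054 v − 281.26 = 0.
Positive root: v = −a·t_r + √((a·t_r)² + 2a·d) = −6.027 + √(36.325 + 281.26) = 11.7939 m/s.
11.7939 m/s ÷ 0.44704 = 26.382 mph.

Maximum speed ≈ 26 mph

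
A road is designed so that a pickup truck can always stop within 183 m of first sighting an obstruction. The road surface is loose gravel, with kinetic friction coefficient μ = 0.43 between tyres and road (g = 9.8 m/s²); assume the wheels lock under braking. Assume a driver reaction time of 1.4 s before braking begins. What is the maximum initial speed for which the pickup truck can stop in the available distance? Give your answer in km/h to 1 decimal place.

Maximum speed ≈ 121.7 km/h

a = μg = 0.43 × 9.8 = 4.214 m/s².
Stopping distance: v·t_r + v²/(2a) = 183 with t_r = 1.4 s and a = 4.214 m/s².
So v² + 11.799 v − 1542.32 = 0.
Positive root: v = −a·t_r + √((a·t_r)² + 2a·d) = −5.900 + √(34.810 + 1542.32) = 33.8131 m/s.
33.8131 m/s × 3.6 = 121.727 km/h.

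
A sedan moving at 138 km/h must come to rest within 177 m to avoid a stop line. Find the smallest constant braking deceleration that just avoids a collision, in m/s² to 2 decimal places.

Required deceleration ≈ 4.15 m/s²

138 km/h ÷ 3.6 = 38.3333 m/s.
v² = 2a·d ⇒ a = v²/(2d) = 38.3333² / (2 × 177.000) = 1469.442 / 354.000 = 4.1510 m/s².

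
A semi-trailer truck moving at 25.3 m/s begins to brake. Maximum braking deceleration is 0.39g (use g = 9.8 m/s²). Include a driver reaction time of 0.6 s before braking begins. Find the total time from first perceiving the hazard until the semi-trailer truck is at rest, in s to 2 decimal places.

Total time ≈ 7.22 s

a = 0.39 × 9.8 = 3.822 m/s².
Braking time = v/a = 25.3000 / 3.822 = 6.620 s.
Total = 0.6 + 6.620 = 7.220 s.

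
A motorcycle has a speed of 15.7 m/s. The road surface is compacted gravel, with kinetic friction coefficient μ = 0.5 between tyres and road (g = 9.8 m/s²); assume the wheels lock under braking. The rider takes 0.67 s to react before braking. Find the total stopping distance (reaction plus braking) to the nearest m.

a = μg = 0.5 × 9.8 = 4.900 m/s².
Reaction distance = v·t_r = 15.7000 × 0.67 = 10.519 m.
Braking distance = v²/(2a) = 15.7000² / (2 × 4.900) = 246.490 / 9.800 = 25.152 m.
Total = 10.519 + 25.152 = 35.671 m.

Total stopping distance ≈ 36 m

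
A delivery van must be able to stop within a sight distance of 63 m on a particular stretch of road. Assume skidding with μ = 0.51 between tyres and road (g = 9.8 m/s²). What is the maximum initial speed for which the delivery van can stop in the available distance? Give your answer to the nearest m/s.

Maximum speed ≈ 25 m/s

a = μg = 0.51 × 9.8 = 4.998 m/s².
v²/(2a) = d ⇒ v = √(2 × 4.998 × 63) = √629.75 = 25.0948 m/s.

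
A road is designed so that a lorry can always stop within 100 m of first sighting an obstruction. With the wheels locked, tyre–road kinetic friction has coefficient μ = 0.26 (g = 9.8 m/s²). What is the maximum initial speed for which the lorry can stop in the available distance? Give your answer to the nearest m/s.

a = μg = 0.26 × 9.8 = 2.548 m/s².
v²/(2a) = d ⇒ v = √(2 × 2.548 × 100) = √509.60 = 22.5743 m/s.

Maximum speed ≈ 23 m/s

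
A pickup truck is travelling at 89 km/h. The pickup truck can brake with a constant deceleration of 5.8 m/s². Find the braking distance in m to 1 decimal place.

89 km/h ÷ 3.6 = 24.7222 m/s.
Braking distance = v²/(2a) = 24.7222² / (2 × 5.800) = 611.187 / 11.600 = 52.689 m.

Braking distance ≈ 52.7 m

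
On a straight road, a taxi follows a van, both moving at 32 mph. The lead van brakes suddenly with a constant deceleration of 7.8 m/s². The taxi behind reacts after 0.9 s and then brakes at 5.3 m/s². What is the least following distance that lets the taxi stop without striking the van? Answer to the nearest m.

32 mph × 0.44704 = 14.3053 m/s.
Leader travels v²/(2a_L) = 204.642 / 15.600 = 13.118 m before stopping.
Follower covers v·t_r = 14.3053 × 0.9 = 12.875 m while reacting, then v²/(2a_F) = 204.642 / 10.600 = 19.306 m while braking, for a total of 12.875 + 19.306 = 32.181 m.
Since a_F ≤ a_L and the follower starts braking later, the follower is never slower than the leader, so the closest approach is when both have stopped.
Minimum gap = 32.181 − 13.118 = 19.063 m.

Minimum gap ≈ 19 m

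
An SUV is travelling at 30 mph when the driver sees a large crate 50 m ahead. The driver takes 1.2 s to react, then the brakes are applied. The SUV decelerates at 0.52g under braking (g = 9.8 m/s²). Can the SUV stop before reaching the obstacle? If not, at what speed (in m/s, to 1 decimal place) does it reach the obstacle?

Yes — it stops about 16.3 m short of the obstacle, so it never reaches it

30 mph × 0.44704 = 13.4112 m/s.
a = 0.52 × 9.8 = 5.096 m/s².
Reaction distance = 13.4112 × 1.2 = 16.093 m.
Braking distance = v²/(2a) = 179.860 / 10.192 = 17.647 m.
Total stopping distance = 16.093 + 17.647 = 33.740 m, vs 50 m available — it stops with 50 − 33.740 = 16.260 m to spare.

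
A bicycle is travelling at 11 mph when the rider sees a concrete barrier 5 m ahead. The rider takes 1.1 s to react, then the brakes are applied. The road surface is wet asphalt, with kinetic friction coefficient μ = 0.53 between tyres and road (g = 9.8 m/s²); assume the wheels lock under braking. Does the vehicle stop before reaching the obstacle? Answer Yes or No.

No

11 mph × 0.44704 = 4.9174 m/s.
a = μg = 0.53 × 9.8 = 5.194 m/s².
Reaction distance = 4.9174 × 1.1 = 5.409 m.
Braking distance = v²/(2a) = 24.181 / 10.388 = 2.328 m.
Total stopping distance = 5.409 + 2.328 = 7.737 m, vs 5 m available — it cannot stop in time and overshoots by 7.737 − 5 = 2.737 m.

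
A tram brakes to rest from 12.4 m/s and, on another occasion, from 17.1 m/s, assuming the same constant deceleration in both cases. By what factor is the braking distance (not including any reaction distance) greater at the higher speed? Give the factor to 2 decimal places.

Factor ≈ 1.90

Braking distance d = v²/(2a), so with a fixed, d ∝ v².
Factor = (17.1/12.4)² = 1.3790² = 1.9016.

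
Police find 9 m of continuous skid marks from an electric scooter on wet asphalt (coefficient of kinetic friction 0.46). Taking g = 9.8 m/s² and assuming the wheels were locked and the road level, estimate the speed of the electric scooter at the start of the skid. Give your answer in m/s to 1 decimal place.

Initial speed ≈ 9.0 m/s

Deceleration a = μg = 0.46 × 9.8 = 4.508 m/s².
v = √(2a·d) = √(2 × 4.508 × 9) = √81.144 = 9.0080 m/s.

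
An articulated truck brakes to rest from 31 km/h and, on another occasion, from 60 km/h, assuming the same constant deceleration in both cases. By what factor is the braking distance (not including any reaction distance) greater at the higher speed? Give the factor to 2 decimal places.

Factor ≈ 3.75

Braking distance d = v²/(2a), so with a fixed, d ∝ v².
Factor = (60/31)² = 1.9355² = 3.7462.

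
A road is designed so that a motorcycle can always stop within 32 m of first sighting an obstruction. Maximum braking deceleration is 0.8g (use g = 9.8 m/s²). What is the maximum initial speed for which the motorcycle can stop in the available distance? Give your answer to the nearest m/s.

Maximum speed ≈ 22 m/s

a = 0.8 × 9.8 = 7.840 m/s².
v²/(2a) = d ⇒ v = √(2 × 7.840 × 32) = √501.76 = 22.4000 m/s.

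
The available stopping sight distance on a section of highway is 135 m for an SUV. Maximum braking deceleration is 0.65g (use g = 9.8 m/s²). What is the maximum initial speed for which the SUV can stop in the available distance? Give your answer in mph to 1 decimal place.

Maximum speed ≈ 92.8 mph

a = 0.65 × 9.8 = 6.370 m/s².
v²/(2a) = d ⇒ v = √(2 × 6.370 × 135) = √1719.90 = 41.4717 m/s.
41.4717 m/s ÷ 0.44704 = 92.770 mph.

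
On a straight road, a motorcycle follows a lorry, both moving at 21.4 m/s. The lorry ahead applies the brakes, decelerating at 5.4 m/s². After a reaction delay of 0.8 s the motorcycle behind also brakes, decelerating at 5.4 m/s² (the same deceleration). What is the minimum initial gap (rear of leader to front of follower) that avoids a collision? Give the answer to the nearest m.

Leader travels v²/(2a_L) = 457.960 / 10.800 = 42.404 m before stopping.
Follower covers v·t_r = 21.4000 × 0.8 = 17.120 m while reacting, then v²/(2a_F) = 457.960 / 10.800 = 42.404 m while braking, for a total of 17.120 + 42.404 = 59.524 m.
Since a_F ≤ a_L and the follower starts braking later, the follower is never slower than the leader, so the closest approach is when both have stopped.
Minimum gap = 59.524 − 42.404 = 17.120 m.

Minimum gap ≈ 17 m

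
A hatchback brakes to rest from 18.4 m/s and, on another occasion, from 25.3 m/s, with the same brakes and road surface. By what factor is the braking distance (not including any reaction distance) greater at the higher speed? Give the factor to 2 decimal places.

Braking distance d = v²/(2a), so with a fixed, d ∝ v².
Factor = (25.3/18.4)² = 1.3750² = 1.8906.

Factor ≈ 1.89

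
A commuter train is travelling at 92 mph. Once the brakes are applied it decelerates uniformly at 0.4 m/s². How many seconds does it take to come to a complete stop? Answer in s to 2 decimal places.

Braking time ≈ 102.82 s

92 mph × 0.44704 = 41.1277 m/s.
Braking time = v/a = 41.1277 / 0.400 = 102.819 s.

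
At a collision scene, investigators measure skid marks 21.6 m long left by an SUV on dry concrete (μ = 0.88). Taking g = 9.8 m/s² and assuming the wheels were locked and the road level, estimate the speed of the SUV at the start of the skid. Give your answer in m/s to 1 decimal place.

Initial speed ≈ 19.3 m/s

Deceleration a = μg = 0.88 × 9.8 = 8.624 m/s².
v = √(2a·d) = √(2 × 8.624 × 21.6) = √372.557 = 19.3017 m/s.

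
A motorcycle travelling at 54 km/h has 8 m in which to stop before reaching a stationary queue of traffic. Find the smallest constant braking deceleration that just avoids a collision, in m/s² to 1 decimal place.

54 km/h ÷ 3.6 = 15.0000 m/s.
v² = 2a·d ⇒ a = v²/(2d) = 15.0000² / (2 × 8.000) = 225.000 / 16.000 = 14.0625 m/s².

Required deceleration ≈ 14.1 m/s²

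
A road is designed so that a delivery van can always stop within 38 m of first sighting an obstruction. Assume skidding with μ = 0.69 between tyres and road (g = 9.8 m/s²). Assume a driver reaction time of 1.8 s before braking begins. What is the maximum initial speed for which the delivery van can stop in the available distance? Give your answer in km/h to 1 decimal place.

a = μg = 0.69 × 9.8 = 6.762 m/s².
Stopping distance: v·t_r + v²/(2a) = 38 with t_r = 1.8 s and a = 6.762 m/s².
So v² + 24.343 v − 513.91 = 0.
Positive root: v = −a·t_r + √((a·t_r)² + 2a·d) = −12.172 + √(148.158 + 513.91) = 13.5587 m/s.
13.5587 m/s × 3.6 = 48.811 km/h.

Maximum speed ≈ 48.8 km/h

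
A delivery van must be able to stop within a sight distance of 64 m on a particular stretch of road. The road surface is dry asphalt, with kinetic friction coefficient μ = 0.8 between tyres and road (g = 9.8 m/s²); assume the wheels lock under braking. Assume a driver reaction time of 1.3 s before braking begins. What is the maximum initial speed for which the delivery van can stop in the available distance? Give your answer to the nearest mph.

Maximum speed ≈ 52 mph

a = μg = 0.8 × 9.8 = 7.840 m/s².
Stopping distance: v·t_r + v²/(2a) = 64 with t_r = 1.3 s and a = 7.840 m/s².
So v² + 20.384 v − 1003.52 = 0.
Positive root: v = −a·t_r + √((a·t_r)² + 2a·d) = −10.192 + √(103.877 + 1003.52) = 23.0856 m/s.
23.0856 m/s ÷ 0.44704 = 51.641 mph.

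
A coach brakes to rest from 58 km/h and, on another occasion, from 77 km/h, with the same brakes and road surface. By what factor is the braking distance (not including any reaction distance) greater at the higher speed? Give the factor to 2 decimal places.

Factor ≈ 1.76

Braking distance d = v²/(2a), so with a fixed, d ∝ v².
Factor = (77/58)² = 1.3276² = 1.7625.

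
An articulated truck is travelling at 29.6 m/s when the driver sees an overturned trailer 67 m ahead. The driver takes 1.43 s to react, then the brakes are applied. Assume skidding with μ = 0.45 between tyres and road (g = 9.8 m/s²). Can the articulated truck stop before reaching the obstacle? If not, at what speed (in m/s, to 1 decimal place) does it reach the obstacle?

a = μg = 0.45 × 9.8 = 4.410 m/s².
Reaction distance = 29.6000 × 1.43 = 42.328 m.
Braking distance needed to stop: v²/(2a) = 876.160 / 8.820 = 99.338 m, so total needed = 42.328 + 99.338 = 141.666 m > 67 m — it cannot stop.
Distance remaining when braking begins: 67 − 42.328 = 24.672 m.
v² = v₀² − 2a·d = 876.160 − 2 × 4.410 × 24.672 = 658.553 m²/s².
v = √658.553 = 25.662 m/s.

No — it strikes the obstacle at 25.7 m/s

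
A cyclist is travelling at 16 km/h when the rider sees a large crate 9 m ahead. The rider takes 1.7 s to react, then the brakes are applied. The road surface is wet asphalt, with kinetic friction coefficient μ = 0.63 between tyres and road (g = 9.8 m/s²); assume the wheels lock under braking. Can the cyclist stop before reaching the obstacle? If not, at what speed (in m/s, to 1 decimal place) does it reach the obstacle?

No — it strikes the obstacle at 1.4 m/s

16 km/h ÷ 3.6 = 4.4444 m/s.
a = μg = 0.63 × 9.8 = 6.174 m/s².
Reaction distance = 4.4444 × 1.7 = 7.555 m.
Braking distance needed to stop: v²/(2a) = 19.753 / 12.348 = 1.600 m, so total needed = 7.555 + 1.600 = 9.155 m > 9 m — it cannot stop.
Distance remaining when braking begins: 9 − 7.555 = 1.445 m.
v² = v₀² − 2a·d = 19.753 − 2 × 6.174 × 1.445 = 1.910 m²/s².
v = √1.910 = 1.382 m/s.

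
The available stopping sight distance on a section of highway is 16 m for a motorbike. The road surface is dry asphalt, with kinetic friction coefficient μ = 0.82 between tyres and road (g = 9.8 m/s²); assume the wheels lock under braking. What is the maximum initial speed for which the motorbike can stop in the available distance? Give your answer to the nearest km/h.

Maximum speed ≈ 58 km/h

a = μg = 0.82 × 9.8 = 8.036 m/s².
v²/(2a) = d ⇒ v = √(2 × 8.036 × 16) = √257.15 = 16.0359 m/s.
16.0359 m/s × 3.6 = 57.729 km/h.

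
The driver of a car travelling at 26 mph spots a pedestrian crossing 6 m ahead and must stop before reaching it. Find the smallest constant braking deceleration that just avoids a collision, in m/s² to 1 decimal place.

Required deceleration ≈ 11.3 m/s²

26 mph × 0.44704 = 11.6230 m/s.
v² = 2a·d ⇒ a = v²/(2d) = 11.6230² / (2 × 6.000) = 135.094 / 12.000 = 11.2578 m/s².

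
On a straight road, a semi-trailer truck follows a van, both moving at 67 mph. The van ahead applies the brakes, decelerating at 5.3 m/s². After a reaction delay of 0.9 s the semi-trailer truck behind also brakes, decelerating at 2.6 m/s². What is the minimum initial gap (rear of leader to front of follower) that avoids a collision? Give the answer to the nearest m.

67 mph × 0.44704 = 29.9517 m/s.
Leader travels v²/(2a_L) = 897.104 / 10.600 = 84.632 m before stopping.
Follower covers v·t_r = 29.9517 × 0.9 = 26.957 m while reacting, then v²/(2a_F) = 897.104 / 5.200 = 172.520 m while braking, for a total of 26.957 + 172.520 = 199.477 m.
Since a_F ≤ a_L and the follower starts braking later, the follower is never slower than the leader, so the closest approach is when both have stopped.
Minimum gap = 199.477 − 84.632 = 114.845 m.

Minimum gap ≈ 115 m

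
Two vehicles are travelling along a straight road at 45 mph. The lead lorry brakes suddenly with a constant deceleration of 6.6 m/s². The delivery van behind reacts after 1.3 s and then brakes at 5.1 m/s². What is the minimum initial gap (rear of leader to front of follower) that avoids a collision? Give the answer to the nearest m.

Minimum gap ≈ 35 m

45 mph × 0.44704 = 20.1168 m/s.
Leader travels v²/(2a_L) = 404.686 / 13.200 = 30.658 m before stopping.
Follower covers v·t_r = 20.1168 × 1.3 = 26.152 m while reacting, then v²/(2a_F) = 404.686 / 10.200 = 39.675 m while braking, for a total of 26.152 + 39.675 = 65.827 m.
Since a_F ≤ a_L and the follower starts braking later, the follower is never slower than the leader, so the closest approach is when both have stopped.
Minimum gap = 65.827 − 30.658 = 35.169 m.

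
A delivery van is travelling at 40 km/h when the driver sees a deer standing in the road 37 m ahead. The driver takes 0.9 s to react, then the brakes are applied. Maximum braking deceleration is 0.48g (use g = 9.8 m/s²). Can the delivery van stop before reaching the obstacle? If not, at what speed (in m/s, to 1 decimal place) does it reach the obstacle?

Yes — it stops about 13.9 m short of the obstacle, so it never reaches it

40 km/h ÷ 3.6 = 11.1111 m/s.
a = 0.48 × 9.8 = 4.704 m/s².
Reaction distance = 11.1111 × 0.9 = 10.000 m.
Braking distance = v²/(2a) = 123.457 / 9.408 = 13.123 m.
Total stopping distance = 10.000 + 13.123 = 23.123 m, vs 37 m available — it stops with 37 − 23.123 = 13.877 m to spare.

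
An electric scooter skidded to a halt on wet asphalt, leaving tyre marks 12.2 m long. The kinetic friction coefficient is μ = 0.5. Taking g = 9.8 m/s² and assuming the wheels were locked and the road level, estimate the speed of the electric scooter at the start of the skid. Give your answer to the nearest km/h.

Deceleration a = μg = 0.5 × 9.8 = 4.900 m/s².
v = √(2a·d) = √(2 × 4.900 × 12.2) = √119.560 = 10.9343 m/s.
= 10.9343 × 3.6 = 39.363 km/h.

Initial speed ≈ 39 km/h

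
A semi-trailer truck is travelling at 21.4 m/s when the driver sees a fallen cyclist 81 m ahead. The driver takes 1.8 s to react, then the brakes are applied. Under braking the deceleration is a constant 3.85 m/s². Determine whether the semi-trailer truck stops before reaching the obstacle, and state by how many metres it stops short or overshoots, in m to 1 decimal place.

No — it overshoots by 17.0 m

Reaction distance = 21.4000 × 1.8 = 38.520 m.
Braking distance = v²/(2a) = 457.960 / 7.700 = 59.475 m.
Total stopping distance = 38.520 + 59.475 = 97.995 m, vs 81 m available — it cannot stop in time and overshoots by 97.995 − 81 = 16.995 m.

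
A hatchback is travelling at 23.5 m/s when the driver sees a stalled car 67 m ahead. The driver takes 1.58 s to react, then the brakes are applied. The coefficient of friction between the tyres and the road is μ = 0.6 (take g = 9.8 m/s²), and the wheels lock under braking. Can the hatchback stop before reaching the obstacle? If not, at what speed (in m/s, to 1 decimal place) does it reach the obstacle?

a = μg = 0.6 × 9.8 = 5.880 m/s².
Reaction distance = 23.5000 × 1.58 = 37.130 m.
Braking distance needed to stop: v²/(2a) = 552.250 / 11.760 = 46.960 m, so total needed = 37.130 + 46.960 = 84.090 m > 67 m — it cannot stop.
Distance remaining when braking begins: 67 − 37.130 = 29.870 m.
v² = v₀² − 2a·d = 552.250 − 2 × 5.880 × 29.870 = 200.979 m²/s².
v = √200.979 = 14.177 m/s.

No — it strikes the obstacle at 14.2 m/s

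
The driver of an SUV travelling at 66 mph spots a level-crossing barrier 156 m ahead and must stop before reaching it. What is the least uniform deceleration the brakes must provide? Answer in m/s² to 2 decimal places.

Required deceleration ≈ 2.79 m/s²

66 mph × 0.44704 = 29.5046 m/s.
v² = 2a·d ⇒ a = v²/(2d) = 29.5046² / (2 × 156.000) = 870.521 / 312.000 = 2.7901 m/s².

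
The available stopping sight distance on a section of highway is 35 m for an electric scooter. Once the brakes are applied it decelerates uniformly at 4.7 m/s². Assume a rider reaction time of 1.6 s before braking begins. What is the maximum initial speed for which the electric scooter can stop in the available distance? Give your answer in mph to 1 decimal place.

Stopping distance: v·t_r + v²/(2a) = 35 with t_r = 1.6 s and a = 4.700 m/s².
So v² + 15.040 v − 329.00 = 0.
Positive root: v = −a·t_r + √((a·t_r)² + 2a·d) = −7.520 + √(56.550 + 329.00) = 12.1154 m/s.
12.1154 m/s ÷ 0.44704 = 27.101 mph.

Maximum speed ≈ 27.1 mph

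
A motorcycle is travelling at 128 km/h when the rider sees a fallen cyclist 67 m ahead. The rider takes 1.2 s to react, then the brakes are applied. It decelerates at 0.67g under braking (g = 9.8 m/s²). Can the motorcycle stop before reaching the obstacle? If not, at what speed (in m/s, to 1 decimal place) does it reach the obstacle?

No — it strikes the obstacle at 30.7 m/s

128 km/h ÷ 3.6 = 35.5556 m/s.
a = 0.67 × 9.8 = 6.566 m/s².
Reaction distance = 35.5556 × 1.2 = 42.667 m.
Braking distance needed to stop: v²/(2a) = 1264.201 / 13.132 = 96.269 m, so total needed = 42.667 + 96.269 = 138.936 m > 67 m — it cannot stop.
Distance remaining when braking begins: 67 − 42.667 = 24.333 m.
v² = v₀² − 2a·d = 1264.201 − 2 × 6.566 × 24.333 = 944.660 m²/s².
v = √944.660 = 30.735 m/s.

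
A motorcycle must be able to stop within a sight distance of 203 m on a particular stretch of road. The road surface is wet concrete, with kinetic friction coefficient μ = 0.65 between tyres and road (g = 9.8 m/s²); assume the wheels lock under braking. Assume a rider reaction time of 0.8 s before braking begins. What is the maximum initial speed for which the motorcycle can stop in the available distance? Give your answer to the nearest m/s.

a = μg = 0.65 × 9.8 = 6.370 m/s².
Stopping distance: v·t_r + v²/(2a) = 203 with t_r = 0.8 s and a = 6.370 m/s².
So v² + 10.192 v − 2586.22 = 0.
Positive root: v = −a·t_r + √((a·t_r)² + 2a·d) = −5.096 + √(25.969 + 2586.22) = 46.0136 m/s.

Maximum speed ≈ 46 m/s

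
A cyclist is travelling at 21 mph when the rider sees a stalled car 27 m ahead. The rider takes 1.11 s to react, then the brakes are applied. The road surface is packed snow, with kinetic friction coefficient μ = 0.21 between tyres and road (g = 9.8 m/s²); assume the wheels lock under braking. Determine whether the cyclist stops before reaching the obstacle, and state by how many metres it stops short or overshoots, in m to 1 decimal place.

21 mph × 0.44704 = 9.3878 m/s.
a = μg = 0.21 × 9.8 = 2.058 m/s².
Reaction distance = 9.3878 × 1.11 = 10.420 m.
Braking distance = v²/(2a) = 88.131 / 4.116 = 21.412 m.
Total stopping distance = 10.420 + 21.412 = 31.832 m, vs 27 m available — it cannot stop in time and overshoots by 31.832 − 27 = 4.832 m.

No — it overshoots by 4.8 m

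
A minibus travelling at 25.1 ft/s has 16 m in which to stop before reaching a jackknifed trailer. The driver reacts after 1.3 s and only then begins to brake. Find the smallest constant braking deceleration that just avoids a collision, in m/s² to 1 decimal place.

Required deceleration ≈ 4.8 m/s²

25.1 ft/s × 0.3048 = 7.6505 m/s.
Distance covered during reaction = 7.6505 × 1.3 = 9.946 m.
Distance available for braking: 16 − 9.946 = 6.054 m.
v² = 2a·d ⇒ a = v²/(2d) = 7.6505² / (2 × 6.054) = 58.530 / 12.108 = 4.8340 m/s².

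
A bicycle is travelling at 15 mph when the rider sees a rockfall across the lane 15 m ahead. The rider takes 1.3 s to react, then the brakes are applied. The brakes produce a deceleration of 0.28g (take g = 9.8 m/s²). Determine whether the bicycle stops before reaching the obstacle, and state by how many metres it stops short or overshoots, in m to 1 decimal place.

No — it overshoots by 1.9 m

15 mph × 0.44704 = 6.7056 m/s.
a = 0.28 × 9.8 = 2.744 m/s².
Reaction distance = 6.7056 × 1.3 = 8.717 m.
Braking distance = v²/(2a) = 44.965 / 5.488 = 8.193 m.
Total stopping distance = 8.717 + 8.193 = 16.910 m, vs 15 m available — it cannot stop in time and overshoots by 16.910 − 15 = 1.910 m.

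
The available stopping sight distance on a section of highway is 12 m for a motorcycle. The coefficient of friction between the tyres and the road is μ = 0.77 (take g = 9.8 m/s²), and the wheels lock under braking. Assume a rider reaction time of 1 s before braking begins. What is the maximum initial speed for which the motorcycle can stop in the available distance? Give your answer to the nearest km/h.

a = μg = 0.77 × 9.8 = 7.546 m/s².
Stopping distance: v·t_r + v²/(2a) = 12 with t_r = 1 s and a = 7.546 m/s².
So v² + 15.092 v − 181.10 = 0.
Positive root: v = −a·t_r + √((a·t_r)² + 2a·d) = −7.546 + √(56.942 + 181.10) = 7.8826 m/s.
7.8826 m/s × 3.6 = 28.377 km/h.

Maximum speed ≈ 28 km/h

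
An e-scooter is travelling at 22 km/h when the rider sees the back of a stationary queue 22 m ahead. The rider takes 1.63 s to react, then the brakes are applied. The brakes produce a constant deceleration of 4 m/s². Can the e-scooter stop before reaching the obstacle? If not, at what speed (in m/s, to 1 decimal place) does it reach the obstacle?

Yes — it stops about 7.4 m short of the obstacle, so it never reaches it

22 km/h ÷ 3.6 = 6.1111 m/s.
Reaction distance = 6.1111 × 1.63 = 9.961 m.
Braking distance = v²/(2a) = 37.346 / 8.000 = 4.668 m.
Total stopping distance = 9.961 + 4.668 = 14.629 m, vs 22 m available — it stops with 22 − 14.629 = 7.371 m to spare.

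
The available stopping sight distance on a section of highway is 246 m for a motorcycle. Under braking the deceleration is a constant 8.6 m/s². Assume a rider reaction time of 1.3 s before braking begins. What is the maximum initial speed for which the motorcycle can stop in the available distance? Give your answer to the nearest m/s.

Stopping distance: v·t_r + v²/(2a) = 246 with t_r = 1.3 s and a = 8.600 m/s².
So v² + 22.360 v − 4231.20 = 0.
Positive root: v = −a·t_r + √((a·t_r)² + 2a·d) = −11.180 + √(124.992 + 4231.20) = 54.8215 m/s.

Maximum speed ≈ 55 m/s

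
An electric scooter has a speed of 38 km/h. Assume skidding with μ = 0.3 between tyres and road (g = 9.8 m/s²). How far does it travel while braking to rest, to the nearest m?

38 km/h ÷ 3.6 = 10.5556 m/s.
a = μg = 0.3 × 9.8 = 2.940 m/s².
Braking distance = v²/(2a) = 10.5556² / (2 × 2.940) = 111.421 / 5.880 = 18.949 m.

Braking distance ≈ 19 m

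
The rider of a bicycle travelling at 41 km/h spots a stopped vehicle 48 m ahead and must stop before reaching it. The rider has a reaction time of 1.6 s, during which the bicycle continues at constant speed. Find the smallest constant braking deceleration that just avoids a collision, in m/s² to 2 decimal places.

Required deceleration ≈ 2.18 m/s²

41 km/h ÷ 3.6 = 11.3889 m/s.
Distance covered during reaction = 11.3889 × 1.6 = 18.222 m.
Distance available for braking: 48 − 18.222 = 29.778 m.
v² = 2a·d ⇒ a = v²/(2d) = 11.3889² / (2 × 29.778) = 129.707 / 59.556 = 2.1779 m/s².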